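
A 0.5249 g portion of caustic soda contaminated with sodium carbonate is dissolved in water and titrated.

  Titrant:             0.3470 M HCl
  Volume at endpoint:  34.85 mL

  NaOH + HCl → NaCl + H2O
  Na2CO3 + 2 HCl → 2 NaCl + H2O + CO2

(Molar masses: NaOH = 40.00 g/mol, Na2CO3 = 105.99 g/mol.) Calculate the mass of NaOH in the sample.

n(HCl) = 0.03485 × 0.3470 = 0.01209 mol
Let x = n(NaOH), y = n(Na2CO3).
Titrant: 1x + 2y = 0.01209;  mass: 40.00x + 105.99y = 0.5249
Solving, x = 8.924 × 10^-3 mol, y = 1.585 × 10^-3 mol
mass of NaOH = 8.924 × 10^-3 × 40.00 = 0.3570 g

0.3570 g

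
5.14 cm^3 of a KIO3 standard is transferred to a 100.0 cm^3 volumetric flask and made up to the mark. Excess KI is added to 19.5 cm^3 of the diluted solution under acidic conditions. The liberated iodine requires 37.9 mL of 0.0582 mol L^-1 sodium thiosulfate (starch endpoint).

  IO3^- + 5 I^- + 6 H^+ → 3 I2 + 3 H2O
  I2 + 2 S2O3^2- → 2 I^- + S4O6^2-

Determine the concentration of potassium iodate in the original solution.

0.367 mol/L

n(S2O3^2-) = 0.0379 × 0.0582 = 2.21 × 10^-3 mol
n(I2) = n(S2O3^2-)/2 = 1.10 × 10^-3 mol
From the 1:3 ratio, n(IO3^-) in the aliquot = 1/3 × 1.10 × 10^-3 = 3.68 × 10^-4 mol
[IO3^-]_dilute = 3.68 × 10^-4 / 0.0195 = 0.0189 mol/L
[IO3^-]_original = 0.0189 × 100.0/5.14 = 0.367 mol/L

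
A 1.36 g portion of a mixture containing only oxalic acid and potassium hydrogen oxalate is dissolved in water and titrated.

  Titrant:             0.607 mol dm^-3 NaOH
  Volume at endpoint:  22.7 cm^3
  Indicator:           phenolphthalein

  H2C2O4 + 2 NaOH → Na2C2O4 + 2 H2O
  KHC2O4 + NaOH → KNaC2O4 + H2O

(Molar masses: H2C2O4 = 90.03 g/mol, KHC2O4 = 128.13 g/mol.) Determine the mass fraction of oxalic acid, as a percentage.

16.1 %

n(NaOH) = 0.0227 × 0.607 = 0.0138 mol
Let x = n(H2C2O4), y = n(KHC2O4).
Titrant: 2x + 1y = 0.0138;  mass: 90.03x + 128.13y = 1.36
Solving, x = 2.44 × 10^-3 mol, y = 8.90 × 10^-3 mol
mass of H2C2O4 = 2.44 × 10^-3 × 90.03 = 0.220 g
% H2C2O4 = 0.220 / 1.36 × 100 = 16.1 %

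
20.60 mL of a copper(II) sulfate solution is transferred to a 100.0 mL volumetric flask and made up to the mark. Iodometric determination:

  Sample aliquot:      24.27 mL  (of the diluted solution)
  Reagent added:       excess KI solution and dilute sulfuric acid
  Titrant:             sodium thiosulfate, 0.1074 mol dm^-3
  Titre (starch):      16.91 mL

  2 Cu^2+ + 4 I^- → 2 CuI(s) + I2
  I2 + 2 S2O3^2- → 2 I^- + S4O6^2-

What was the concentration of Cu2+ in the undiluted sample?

0.3633 mol/L

n(S2O3^2-) = 0.01691 × 0.1074 = 1.816 × 10^-3 mol
n(I2) = n(S2O3^2-)/2 = 9.081 × 10^-4 mol
From the 2:1 ratio, n(Cu2+) in the aliquot = 2/1 × 9.081 × 10^-4 = 1.816 × 10^-3 mol
[Cu2+]_dilute = 1.816 × 10^-3 / 0.02427 = 0.07483 mol/L
[Cu2+]_original = 0.07483 × 100.0/20.60 = 0.3633 mol/L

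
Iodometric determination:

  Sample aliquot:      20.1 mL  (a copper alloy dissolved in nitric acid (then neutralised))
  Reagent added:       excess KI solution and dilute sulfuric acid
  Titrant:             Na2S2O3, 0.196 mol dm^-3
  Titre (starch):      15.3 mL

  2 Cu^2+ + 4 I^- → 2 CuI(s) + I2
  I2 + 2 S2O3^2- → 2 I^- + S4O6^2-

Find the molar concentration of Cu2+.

0.149 mol/L

n(S2O3^2-) = 0.0153 × 0.196 = 3.00 × 10^-3 mol
n(I2) = n(S2O3^2-)/2 = 1.50 × 10^-3 mol
From the 2:1 ratio, n(Cu2+) in the aliquot = 2/1 × 1.50 × 10^-3 = 3.00 × 10^-3 mol
[Cu2+] = 3.00 × 10^-3 / 0.0201 = 0.149 mol/L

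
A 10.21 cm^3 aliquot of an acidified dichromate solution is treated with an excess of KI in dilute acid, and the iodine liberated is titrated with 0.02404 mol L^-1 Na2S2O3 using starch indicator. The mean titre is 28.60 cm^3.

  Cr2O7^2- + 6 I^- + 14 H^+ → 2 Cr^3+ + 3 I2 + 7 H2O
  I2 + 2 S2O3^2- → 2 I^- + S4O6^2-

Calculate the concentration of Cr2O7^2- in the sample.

0.01122 mol/L

n(S2O3^2-) = 0.02860 × 0.02404 = 6.875 × 10^-4 mol
n(I2) = n(S2O3^2-)/2 = 3.438 × 10^-4 mol
From the 1:3 ratio, n(Cr2O7^2-) in the aliquot = 1/3 × 3.438 × 10^-4 = 1.146 × 10^-4 mol
[Cr2O7^2-] = 1.146 × 10^-4 / 0.01021 = 0.01122 mol/L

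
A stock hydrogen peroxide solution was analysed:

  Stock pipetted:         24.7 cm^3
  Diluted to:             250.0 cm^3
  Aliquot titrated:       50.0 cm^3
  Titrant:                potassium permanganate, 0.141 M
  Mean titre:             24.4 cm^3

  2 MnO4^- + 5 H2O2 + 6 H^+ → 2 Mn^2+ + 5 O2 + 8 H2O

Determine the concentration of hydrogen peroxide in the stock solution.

1.74 M

n(KMnO4) = 0.0244 × 0.141 = 3.44 × 10^-3 mol
From the 5:2 ratio, n(H2O2) in the aliquot = 5/2 × 3.44 × 10^-3 = 8.60 × 10^-3 mol
[H2O2]_dilute = 8.60 × 10^-3 / 0.0500 = 0.172 mol/L
Dilution factor = 250.0 / 24.7 = 10.12
[H2O2]_stock = 0.172 × 10.12 = 1.74 mol/L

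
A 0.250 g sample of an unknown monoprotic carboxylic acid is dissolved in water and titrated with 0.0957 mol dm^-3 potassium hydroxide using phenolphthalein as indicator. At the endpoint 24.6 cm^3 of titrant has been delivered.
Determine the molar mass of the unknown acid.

106 g/mol

n(KOH) = 0.0246 L × 0.0957 mol/L = 2.35 × 10^-3 mol
n(HA) = 2.35 × 10^-3 mol (1:1 ratio)
M = m / n = 0.250 g / 2.35 × 10^-3 mol = 106 g/mol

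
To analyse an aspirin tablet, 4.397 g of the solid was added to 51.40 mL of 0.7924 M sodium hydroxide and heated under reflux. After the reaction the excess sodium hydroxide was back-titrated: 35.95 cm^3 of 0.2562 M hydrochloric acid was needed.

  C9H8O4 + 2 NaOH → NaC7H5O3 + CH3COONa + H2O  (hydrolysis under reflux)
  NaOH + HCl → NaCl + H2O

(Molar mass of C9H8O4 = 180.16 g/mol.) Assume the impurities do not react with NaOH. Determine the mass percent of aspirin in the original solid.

n(NaOH) added = 0.05140 × 0.7924 = 0.04073 mol
n(HCl) used in back-titration = 0.03595 × 0.2562 = 9.210 × 10^-3 mol
n(NaOH) left over = 9.210 × 10^-3 mol (1:1 ratio)
n(NaOH) consumed by analyte = 0.04073 − 9.210 × 10^-3 = 0.03152 mol
From the 1:2 ratio, n(C9H8O4) = 1/2 × 0.03152 = 0.01576 mol
mass of C9H8O4 = 0.01576 × 180.16 = 2.839 g
% C9H8O4 = 2.839 / 4.397 × 100 = 64.57 %

64.57 %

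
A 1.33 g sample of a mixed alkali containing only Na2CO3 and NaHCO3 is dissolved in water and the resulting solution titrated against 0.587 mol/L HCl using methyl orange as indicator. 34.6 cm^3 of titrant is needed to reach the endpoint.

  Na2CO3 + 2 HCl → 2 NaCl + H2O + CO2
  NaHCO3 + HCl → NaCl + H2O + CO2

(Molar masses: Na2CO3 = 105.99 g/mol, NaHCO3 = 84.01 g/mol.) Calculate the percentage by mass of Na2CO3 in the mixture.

48.3 %

n(HCl) = 0.0346 × 0.587 = 0.0203 mol
Let x = n(Na2CO3), y = n(NaHCO3).
Titrant: 2x + 1y = 0.0203;  mass: 105.99x + 84.01y = 1.33
Solving, x = 6.07 × 10^-3 mol, y = 8.18 × 10^-3 mol
mass of Na2CO3 = 6.07 × 10^-3 × 105.99 = 0.643 g
% Na2CO3 = 0.643 / 1.33 × 100 = 48.3 %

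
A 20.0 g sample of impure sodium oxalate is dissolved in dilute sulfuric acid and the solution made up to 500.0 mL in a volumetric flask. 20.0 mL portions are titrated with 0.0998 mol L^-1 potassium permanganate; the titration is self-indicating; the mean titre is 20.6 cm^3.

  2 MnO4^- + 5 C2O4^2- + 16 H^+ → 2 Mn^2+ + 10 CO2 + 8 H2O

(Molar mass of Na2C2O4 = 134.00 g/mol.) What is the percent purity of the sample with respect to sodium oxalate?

n(KMnO4) per titration = 0.0206 × 0.0998 = 2.06 × 10^-3 mol
From the 5:2 ratio, n(Na2C2O4) in each aliquot = 5/2 × 2.06 × 10^-3 = 5.14 × 10^-3 mol
n(Na2C2O4) in the whole flask = 5.14 × 10^-3 × 500.0/20.0 = 0.128 mol
mass of Na2C2O4 = 0.128 × 134.00 = 17.2 g
% Na2C2O4 = 17.2 / 20.0 × 100 = 86.1 %

86.1 %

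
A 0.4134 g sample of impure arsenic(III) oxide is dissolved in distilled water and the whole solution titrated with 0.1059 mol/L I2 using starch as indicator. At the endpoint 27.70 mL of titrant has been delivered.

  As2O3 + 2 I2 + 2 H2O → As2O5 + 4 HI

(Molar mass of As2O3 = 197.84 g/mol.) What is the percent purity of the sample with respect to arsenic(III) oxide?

70.19 %

n(I2) = 0.02770 L × 0.1059 mol/L = 2.933 × 10^-3 mol
From the 1:2 ratio, n(As2O3) = 1/2 × 2.933 × 10^-3 = 1.467 × 10^-3 mol
mass of As2O3 = 1.467 × 10^-3 × 197.84 g/mol = 0.2902 g
% As2O3 = 0.2902 / 0.4134 × 100 = 70.19 %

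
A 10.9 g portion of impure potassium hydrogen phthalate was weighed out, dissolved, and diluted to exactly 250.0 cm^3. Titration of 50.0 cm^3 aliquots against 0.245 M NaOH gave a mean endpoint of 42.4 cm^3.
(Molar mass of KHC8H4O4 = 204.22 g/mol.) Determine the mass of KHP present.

KHC8H4O4 + NaOH → KNaC8H4O4 + H2O
n(NaOH) per titration = 0.0424 × 0.245 = 0.0104 mol
n(KHC8H4O4) in each aliquot = 0.0104 mol (1:1 ratio)
n(KHC8H4O4) in the whole flask = 0.0104 × 250.0/50.0 = 0.0519 mol
mass of KHC8H4O4 = 0.0519 × 204.22 = 10.6 g

10.6 g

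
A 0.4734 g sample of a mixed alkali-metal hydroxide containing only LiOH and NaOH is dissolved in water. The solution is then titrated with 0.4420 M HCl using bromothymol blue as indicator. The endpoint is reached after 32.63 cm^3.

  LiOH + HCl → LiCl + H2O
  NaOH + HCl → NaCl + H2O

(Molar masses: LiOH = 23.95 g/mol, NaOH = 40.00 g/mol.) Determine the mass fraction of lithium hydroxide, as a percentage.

32.62 %

n(HCl) = 0.03263 × 0.4420 = 0.01442 mol
Let x = n(LiOH), y = n(NaOH).
Titrant: 1x + 1y = 0.01442;  mass: 23.95x + 40.00y = 0.4734
Solving, x = 6.448 × 10^-3 mol, y = 7.974 × 10^-3 mol
mass of LiOH = 6.448 × 10^-3 × 23.95 = 0.1544 g
% LiOH = 0.1544 / 0.4734 × 100 = 32.62 %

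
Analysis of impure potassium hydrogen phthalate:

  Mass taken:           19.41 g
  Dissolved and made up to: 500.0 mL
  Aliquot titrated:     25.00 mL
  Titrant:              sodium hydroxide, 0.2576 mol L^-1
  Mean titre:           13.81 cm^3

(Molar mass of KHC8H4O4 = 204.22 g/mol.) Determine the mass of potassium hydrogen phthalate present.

KHC8H4O4 + NaOH → KNaC8H4O4 + H2O
n(NaOH) per titration = 0.01381 × 0.2576 = 3.557 × 10^-3 mol
n(KHC8H4O4) in each aliquot = 3.557 × 10^-3 mol (1:1 ratio)
n(KHC8H4O4) in the whole flask = 3.557 × 10^-3 × 500.0/25.00 = 0.07115 mol
mass of KHC8H4O4 = 0.07115 × 204.22 = 14.53 g

14.53 g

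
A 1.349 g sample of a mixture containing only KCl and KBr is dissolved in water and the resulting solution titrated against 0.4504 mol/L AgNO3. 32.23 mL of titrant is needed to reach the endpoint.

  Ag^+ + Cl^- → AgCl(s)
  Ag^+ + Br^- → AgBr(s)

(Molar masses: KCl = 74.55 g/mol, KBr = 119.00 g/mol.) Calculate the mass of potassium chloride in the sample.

0.6347 g

n(AgNO3) = 0.03223 × 0.4504 = 0.01452 mol
Let x = n(KCl), y = n(KBr).
Titrant: 1x + 1y = 0.01452;  mass: 74.55x + 119.00y = 1.349
Solving, x = 8.514 × 10^-3 mol, y = 6.002 × 10^-3 mol
mass of KCl = 8.514 × 10^-3 × 74.55 = 0.6347 g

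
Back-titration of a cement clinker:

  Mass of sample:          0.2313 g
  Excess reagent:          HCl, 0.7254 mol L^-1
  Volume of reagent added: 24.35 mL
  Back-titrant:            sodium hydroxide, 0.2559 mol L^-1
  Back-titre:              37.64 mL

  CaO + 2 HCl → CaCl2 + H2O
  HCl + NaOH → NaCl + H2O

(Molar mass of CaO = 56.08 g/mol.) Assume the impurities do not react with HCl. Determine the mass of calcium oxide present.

n(HCl) added = 0.02435 × 0.7254 = 0.01766 mol
n(NaOH) used in back-titration = 0.03764 × 0.2559 = 9.632 × 10^-3 mol
n(HCl) left over = 9.632 × 10^-3 mol (1:1 ratio)
n(HCl) consumed by analyte = 0.01766 − 9.632 × 10^-3 = 8.031 × 10^-3 mol
From the 1:2 ratio, n(CaO) = 1/2 × 8.031 × 10^-3 = 4.016 × 10^-3 mol
mass of CaO = 4.016 × 10^-3 × 56.08 = 0.2252 g

0.2252 g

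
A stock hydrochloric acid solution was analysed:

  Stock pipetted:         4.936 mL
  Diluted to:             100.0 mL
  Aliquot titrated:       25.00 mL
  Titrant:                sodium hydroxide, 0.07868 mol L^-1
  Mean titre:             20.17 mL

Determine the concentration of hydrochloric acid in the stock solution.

HCl + NaOH → NaCl + H2O
n(NaOH) = 0.02017 × 0.07868 = 1.587 × 10^-3 mol
n(HCl) in the aliquot = 1.587 × 10^-3 mol (1:1 ratio)
[HCl]_dilute = 1.587 × 10^-3 / 0.02500 = 0.06348 mol/L
Dilution factor = 100.0 / 4.936 = 20.26
[HCl]_stock = 0.06348 × 20.26 = 1.286 mol/L

1.286 mol/L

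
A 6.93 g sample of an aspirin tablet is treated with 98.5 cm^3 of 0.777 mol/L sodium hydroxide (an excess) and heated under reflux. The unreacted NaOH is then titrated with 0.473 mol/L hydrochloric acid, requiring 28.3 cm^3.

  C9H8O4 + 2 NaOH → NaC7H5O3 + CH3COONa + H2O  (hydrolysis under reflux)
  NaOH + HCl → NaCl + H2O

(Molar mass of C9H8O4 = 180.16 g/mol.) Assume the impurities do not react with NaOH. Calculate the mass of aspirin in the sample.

n(NaOH) added = 0.0985 × 0.777 = 0.0765 mol
n(HCl) used in back-titration = 0.0283 × 0.473 = 0.0134 mol
n(NaOH) left over = 0.0134 mol (1:1 ratio)
n(NaOH) consumed by analyte = 0.0765 − 0.0134 = 0.0631 mol
From the 1:2 ratio, n(C9H8O4) = 1/2 × 0.0631 = 0.0316 mol
mass of C9H8O4 = 0.0316 × 180.16 = 5.69 g

5.69 g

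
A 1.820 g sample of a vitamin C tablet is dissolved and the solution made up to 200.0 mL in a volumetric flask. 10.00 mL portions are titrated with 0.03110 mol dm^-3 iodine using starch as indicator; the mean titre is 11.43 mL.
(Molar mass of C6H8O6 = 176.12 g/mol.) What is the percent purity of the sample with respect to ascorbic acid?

68.80 %

C6H8O6 + I2 → C6H6O6 + 2 HI
n(I2) per titration = 0.01143 × 0.03110 = 3.555 × 10^-4 mol
n(C6H8O6) in each aliquot = 3.555 × 10^-4 mol (1:1 ratio)
n(C6H8O6) in the whole flask = 3.555 × 10^-4 × 200.0/10.00 = 7.109 × 10^-3 mol
mass of C6H8O6 = 7.109 × 10^-3 × 176.12 = 1.252 g
% C6H8O6 = 1.252 / 1.820 × 100 = 68.80 %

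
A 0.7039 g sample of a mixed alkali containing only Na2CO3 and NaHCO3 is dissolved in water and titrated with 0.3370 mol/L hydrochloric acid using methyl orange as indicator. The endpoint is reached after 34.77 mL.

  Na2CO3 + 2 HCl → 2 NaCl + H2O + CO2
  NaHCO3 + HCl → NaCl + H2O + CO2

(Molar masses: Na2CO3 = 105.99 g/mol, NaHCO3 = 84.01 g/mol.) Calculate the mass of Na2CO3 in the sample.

n(HCl) = 0.03477 × 0.3370 = 0.01172 mol
Let x = n(Na2CO3), y = n(NaHCO3).
Titrant: 2x + 1y = 0.01172;  mass: 105.99x + 84.01y = 0.7039
Solving, x = 4.522 × 10^-3 mol, y = 2.674 × 10^-3 mol
mass of Na2CO3 = 4.522 × 10^-3 × 105.99 = 0.4793 g

0.4793 g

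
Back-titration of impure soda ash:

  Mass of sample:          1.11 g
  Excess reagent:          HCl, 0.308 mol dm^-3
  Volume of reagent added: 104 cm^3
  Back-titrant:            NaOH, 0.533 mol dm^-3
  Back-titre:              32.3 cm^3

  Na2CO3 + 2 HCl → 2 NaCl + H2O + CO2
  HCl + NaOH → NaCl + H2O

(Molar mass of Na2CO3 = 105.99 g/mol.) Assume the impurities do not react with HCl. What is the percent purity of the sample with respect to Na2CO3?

n(HCl) added = 0.104 × 0.308 = 0.0320 mol
n(NaOH) used in back-titration = 0.0323 × 0.533 = 0.0172 mol
n(HCl) left over = 0.0172 mol (1:1 ratio)
n(HCl) consumed by analyte = 0.0320 − 0.0172 = 0.0148 mol
From the 1:2 ratio, n(Na2CO3) = 1/2 × 0.0148 = 7.41 × 10^-3 mol
mass of Na2CO3 = 7.41 × 10^-3 × 105.99 = 0.785 g
% Na2CO3 = 0.785 / 1.11 × 100 = 70.7 %

70.7 %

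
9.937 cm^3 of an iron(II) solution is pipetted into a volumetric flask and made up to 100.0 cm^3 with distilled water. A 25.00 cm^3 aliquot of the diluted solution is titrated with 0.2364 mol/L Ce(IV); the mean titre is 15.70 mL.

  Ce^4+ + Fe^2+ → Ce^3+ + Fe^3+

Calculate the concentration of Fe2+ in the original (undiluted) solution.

1.494 mol/L

n(Ce4+) = 0.01570 × 0.2364 = 3.711 × 10^-3 mol
n(Fe2+) in the aliquot = 3.711 × 10^-3 mol (1:1 ratio)
[Fe2+]_dilute = 3.711 × 10^-3 / 0.02500 = 0.1485 mol/L
Dilution factor = 100.0 / 9.937 = 10.06
[Fe2+]_stock = 0.1485 × 10.06 = 1.494 mol/L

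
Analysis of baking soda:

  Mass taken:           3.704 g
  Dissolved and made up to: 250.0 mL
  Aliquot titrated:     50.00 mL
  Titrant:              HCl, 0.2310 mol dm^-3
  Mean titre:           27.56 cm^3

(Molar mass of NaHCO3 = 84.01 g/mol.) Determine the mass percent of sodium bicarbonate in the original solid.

NaHCO3 + HCl → NaCl + H2O + CO2
n(HCl) per titration = 0.02756 × 0.2310 = 6.366 × 10^-3 mol
n(NaHCO3) in each aliquot = 6.366 × 10^-3 mol (1:1 ratio)
n(NaHCO3) in the whole flask = 6.366 × 10^-3 × 250.0/50.00 = 0.03183 mol
mass of NaHCO3 = 0.03183 × 84.01 = 2.674 g
% NaHCO3 = 2.674 / 3.704 × 100 = 72.20 %

72.20 %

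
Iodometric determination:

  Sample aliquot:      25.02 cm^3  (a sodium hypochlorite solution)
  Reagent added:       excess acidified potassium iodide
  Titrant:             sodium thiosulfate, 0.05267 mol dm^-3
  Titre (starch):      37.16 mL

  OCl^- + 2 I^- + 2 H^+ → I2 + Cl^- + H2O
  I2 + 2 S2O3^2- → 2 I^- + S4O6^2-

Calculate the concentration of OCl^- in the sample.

n(S2O3^2-) = 0.03716 × 0.05267 = 1.957 × 10^-3 mol
n(I2) = n(S2O3^2-)/2 = 9.786 × 10^-4 mol
n(OCl^-) in the aliquot = 9.786 × 10^-4 mol (1:1 ratio)
[OCl^-] = 9.786 × 10^-4 / 0.02502 = 0.03911 mol/L

0.03911 mol/L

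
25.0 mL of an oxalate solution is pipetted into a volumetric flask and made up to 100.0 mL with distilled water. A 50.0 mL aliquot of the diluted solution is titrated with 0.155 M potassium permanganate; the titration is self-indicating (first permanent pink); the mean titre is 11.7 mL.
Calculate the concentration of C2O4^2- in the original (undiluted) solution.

0.363 M

2 MnO4^- + 5 C2O4^2- + 16 H^+ → 2 Mn^2+ + 10 CO2 + 8 H2O
n(KMnO4) = 0.0117 × 0.155 = 1.81 × 10^-3 mol
From the 5:2 ratio, n(C2O4^2-) in the aliquot = 5/2 × 1.81 × 10^-3 = 4.53 × 10^-3 mol
[C2O4^2-]_dilute = 4.53 × 10^-3 / 0.0500 = 0.0907 mol/L
Dilution factor = 100.0 / 25.0 = 4.000
[C2O4^2-]_stock = 0.0907 × 4.000 = 0.363 mol/L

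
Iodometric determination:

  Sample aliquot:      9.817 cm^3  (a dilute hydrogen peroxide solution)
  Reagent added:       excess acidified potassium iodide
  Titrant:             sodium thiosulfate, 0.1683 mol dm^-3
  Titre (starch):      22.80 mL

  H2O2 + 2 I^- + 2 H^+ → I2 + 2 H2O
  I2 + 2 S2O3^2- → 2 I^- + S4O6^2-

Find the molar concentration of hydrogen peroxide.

0.1954 mol/L

n(S2O3^2-) = 0.02280 × 0.1683 = 3.837 × 10^-3 mol
n(I2) = n(S2O3^2-)/2 = 1.919 × 10^-3 mol
n(H2O2) in the aliquot = 1.919 × 10^-3 mol (1:1 ratio)
[H2O2] = 1.919 × 10^-3 / 0.009817 = 0.1954 mol/L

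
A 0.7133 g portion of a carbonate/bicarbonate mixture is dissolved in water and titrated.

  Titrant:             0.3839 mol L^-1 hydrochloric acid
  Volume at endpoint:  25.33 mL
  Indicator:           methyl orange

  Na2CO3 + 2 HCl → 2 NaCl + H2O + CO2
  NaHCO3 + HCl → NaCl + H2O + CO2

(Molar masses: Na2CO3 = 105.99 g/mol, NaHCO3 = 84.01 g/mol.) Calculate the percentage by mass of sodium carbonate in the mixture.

n(HCl) = 0.02533 × 0.3839 = 9.724 × 10^-3 mol
Let x = n(Na2CO3), y = n(NaHCO3).
Titrant: 2x + 1y = 9.724 × 10^-3;  mass: 105.99x + 84.01y = 0.7133
Solving, x = 1.671 × 10^-3 mol, y = 6.383 × 10^-3 mol
mass of Na2CO3 = 1.671 × 10^-3 × 105.99 = 0.1771 g
% Na2CO3 = 0.1771 / 0.7133 × 100 = 24.82 %

24.82 %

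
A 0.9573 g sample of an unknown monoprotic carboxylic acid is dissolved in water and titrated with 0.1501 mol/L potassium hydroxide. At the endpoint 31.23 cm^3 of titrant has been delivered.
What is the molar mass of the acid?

n(KOH) = 0.03123 L × 0.1501 mol/L = 4.688 × 10^-3 mol
n(HA) = 4.688 × 10^-3 mol (1:1 ratio)
M = m / n = 0.9573 g / 4.688 × 10^-3 mol = 204.2 g/mol

204.2 g/mol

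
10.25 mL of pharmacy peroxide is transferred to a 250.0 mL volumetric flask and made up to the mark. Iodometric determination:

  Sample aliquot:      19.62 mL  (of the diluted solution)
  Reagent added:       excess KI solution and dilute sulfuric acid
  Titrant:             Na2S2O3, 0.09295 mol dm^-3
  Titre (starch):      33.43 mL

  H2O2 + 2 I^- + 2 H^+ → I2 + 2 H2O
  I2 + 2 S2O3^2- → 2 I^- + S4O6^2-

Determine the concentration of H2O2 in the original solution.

n(S2O3^2-) = 0.03343 × 0.09295 = 3.107 × 10^-3 mol
n(I2) = n(S2O3^2-)/2 = 1.554 × 10^-3 mol
n(H2O2) in the aliquot = 1.554 × 10^-3 mol (1:1 ratio)
[H2O2]_dilute = 1.554 × 10^-3 / 0.01962 = 0.07919 mol/L
[H2O2]_original = 0.07919 × 250.0/10.25 = 1.931 mol/L

1.931 mol/L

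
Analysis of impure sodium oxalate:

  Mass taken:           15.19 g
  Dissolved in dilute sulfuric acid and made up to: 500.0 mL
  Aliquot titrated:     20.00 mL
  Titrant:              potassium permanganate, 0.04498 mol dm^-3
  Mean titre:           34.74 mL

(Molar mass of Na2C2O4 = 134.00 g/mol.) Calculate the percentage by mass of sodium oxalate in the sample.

2 MnO4^- + 5 C2O4^2- + 16 H^+ → 2 Mn^2+ + 10 CO2 + 8 H2O
n(KMnO4) per titration = 0.03474 × 0.04498 = 1.563 × 10^-3 mol
From the 5:2 ratio, n(Na2C2O4) in each aliquot = 5/2 × 1.563 × 10^-3 = 3.907 × 10^-3 mol
n(Na2C2O4) in the whole flask = 3.907 × 10^-3 × 500.0/20.00 = 0.09766 mol
mass of Na2C2O4 = 0.09766 × 134.00 = 13.09 g
% Na2C2O4 = 13.09 / 15.19 × 100 = 86.15 %

86.15 %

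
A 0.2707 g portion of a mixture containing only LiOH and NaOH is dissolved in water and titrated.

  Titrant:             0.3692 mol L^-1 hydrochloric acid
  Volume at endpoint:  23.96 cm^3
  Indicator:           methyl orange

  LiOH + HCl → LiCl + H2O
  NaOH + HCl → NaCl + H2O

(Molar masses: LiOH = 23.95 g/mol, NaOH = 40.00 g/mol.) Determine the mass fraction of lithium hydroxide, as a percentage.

n(HCl) = 0.02396 × 0.3692 = 8.846 × 10^-3 mol
Let x = n(LiOH), y = n(NaOH).
Titrant: 1x + 1y = 8.846 × 10^-3;  mass: 23.95x + 40.00y = 0.2707
Solving, x = 5.180 × 10^-3 mol, y = 3.666 × 10^-3 mol
mass of LiOH = 5.180 × 10^-3 × 23.95 = 0.1241 g
% LiOH = 0.1241 / 0.2707 × 100 = 45.83 %

45.83 %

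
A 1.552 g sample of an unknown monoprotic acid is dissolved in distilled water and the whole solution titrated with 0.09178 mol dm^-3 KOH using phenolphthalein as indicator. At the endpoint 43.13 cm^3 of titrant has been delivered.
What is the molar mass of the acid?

n(KOH) = 0.04313 L × 0.09178 mol/L = 3.958 × 10^-3 mol
n(HA) = 3.958 × 10^-3 mol (1:1 ratio)
M = m / n = 1.552 g / 3.958 × 10^-3 mol = 392.1 g/mol

392.1 g/mol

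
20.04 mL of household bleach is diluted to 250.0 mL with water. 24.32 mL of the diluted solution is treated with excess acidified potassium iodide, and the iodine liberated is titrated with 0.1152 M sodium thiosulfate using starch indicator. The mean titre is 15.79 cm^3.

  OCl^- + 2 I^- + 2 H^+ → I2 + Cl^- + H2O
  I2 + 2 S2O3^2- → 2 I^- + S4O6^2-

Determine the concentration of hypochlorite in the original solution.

0.4665 M

n(S2O3^2-) = 0.01579 × 0.1152 = 1.819 × 10^-3 mol
n(I2) = n(S2O3^2-)/2 = 9.095 × 10^-4 mol
n(OCl^-) in the aliquot = 9.095 × 10^-4 mol (1:1 ratio)
[OCl^-]_dilute = 9.095 × 10^-4 / 0.02432 = 0.03740 mol/L
[OCl^-]_original = 0.03740 × 250.0/20.04 = 0.4665 mol/L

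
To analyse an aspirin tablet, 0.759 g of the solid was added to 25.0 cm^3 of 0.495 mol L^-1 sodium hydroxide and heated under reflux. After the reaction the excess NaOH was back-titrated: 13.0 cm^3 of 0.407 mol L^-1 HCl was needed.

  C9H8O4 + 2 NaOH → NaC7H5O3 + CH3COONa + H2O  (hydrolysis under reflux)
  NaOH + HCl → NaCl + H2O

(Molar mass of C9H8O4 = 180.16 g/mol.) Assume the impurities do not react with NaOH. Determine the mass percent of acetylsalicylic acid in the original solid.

n(NaOH) added = 0.0250 × 0.495 = 0.0124 mol
n(HCl) used in back-titration = 0.0130 × 0.407 = 5.29 × 10^-3 mol
n(NaOH) left over = 5.29 × 10^-3 mol (1:1 ratio)
n(NaOH) consumed by analyte = 0.0124 − 5.29 × 10^-3 = 7.08 × 10^-3 mol
From the 1:2 ratio, n(C9H8O4) = 1/2 × 7.08 × 10^-3 = 3.54 × 10^-3 mol
mass of C9H8O4 = 3.54 × 10^-3 × 180.16 = 0.638 g
% C9H8O4 = 0.638 / 0.759 × 100 = 84.1 %

84.1 %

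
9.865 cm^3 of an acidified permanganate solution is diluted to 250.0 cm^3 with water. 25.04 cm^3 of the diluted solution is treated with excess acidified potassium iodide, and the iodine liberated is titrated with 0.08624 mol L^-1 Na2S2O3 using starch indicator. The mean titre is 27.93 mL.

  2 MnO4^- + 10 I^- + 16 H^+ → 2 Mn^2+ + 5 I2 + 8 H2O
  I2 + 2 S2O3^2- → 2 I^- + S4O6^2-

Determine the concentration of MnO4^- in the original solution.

n(S2O3^2-) = 0.02793 × 0.08624 = 2.409 × 10^-3 mol
n(I2) = n(S2O3^2-)/2 = 1.204 × 10^-3 mol
From the 2:5 ratio, n(MnO4^-) in the aliquot = 2/5 × 1.204 × 10^-3 = 4.817 × 10^-4 mol
[MnO4^-]_dilute = 4.817 × 10^-4 / 0.02504 = 0.01924 mol/L
[MnO4^-]_original = 0.01924 × 250.0/9.865 = 0.4875 mol/L

0.4875 mol/L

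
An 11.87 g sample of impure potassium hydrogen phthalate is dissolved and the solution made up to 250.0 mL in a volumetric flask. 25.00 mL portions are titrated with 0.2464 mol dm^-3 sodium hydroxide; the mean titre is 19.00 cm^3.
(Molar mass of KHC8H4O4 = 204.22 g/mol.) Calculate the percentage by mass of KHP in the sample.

KHC8H4O4 + NaOH → KNaC8H4O4 + H2O
n(NaOH) per titration = 0.01900 × 0.2464 = 4.682 × 10^-3 mol
n(KHC8H4O4) in each aliquot = 4.682 × 10^-3 mol (1:1 ratio)
n(KHC8H4O4) in the whole flask = 4.682 × 10^-3 × 250.0/25.00 = 0.04682 mol
mass of KHC8H4O4 = 0.04682 × 204.22 = 9.561 g
% KHC8H4O4 = 9.561 / 11.87 × 100 = 80.55 %

80.55 %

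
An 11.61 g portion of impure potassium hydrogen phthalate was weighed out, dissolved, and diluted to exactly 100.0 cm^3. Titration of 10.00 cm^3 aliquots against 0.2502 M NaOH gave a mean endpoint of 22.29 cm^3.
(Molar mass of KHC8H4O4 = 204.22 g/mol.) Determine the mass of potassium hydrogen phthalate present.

11.39 g

KHC8H4O4 + NaOH → KNaC8H4O4 + H2O
n(NaOH) per titration = 0.02229 × 0.2502 = 5.577 × 10^-3 mol
n(KHC8H4O4) in each aliquot = 5.577 × 10^-3 mol (1:1 ratio)
n(KHC8H4O4) in the whole flask = 5.577 × 10^-3 × 100.0/10.00 = 0.05577 mol
mass of KHC8H4O4 = 0.05577 × 204.22 = 11.39 g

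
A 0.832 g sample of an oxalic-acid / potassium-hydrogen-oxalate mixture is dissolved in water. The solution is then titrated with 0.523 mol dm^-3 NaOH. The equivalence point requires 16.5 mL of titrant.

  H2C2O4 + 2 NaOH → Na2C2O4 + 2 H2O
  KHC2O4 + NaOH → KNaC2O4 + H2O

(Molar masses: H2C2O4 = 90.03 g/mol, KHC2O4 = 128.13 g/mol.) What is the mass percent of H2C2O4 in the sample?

n(NaOH) = 0.0165 × 0.523 = 8.63 × 10^-3 mol
Let x = n(H2C2O4), y = n(KHC2O4).
Titrant: 2x + 1y = 8.63 × 10^-3;  mass: 90.03x + 128.13y = 0.832
Solving, x = 1.65 × 10^-3 mol, y = 5.34 × 10^-3 mol
mass of H2C2O4 = 1.65 × 10^-3 × 90.03 = 0.148 g
% H2C2O4 = 0.148 / 0.832 × 100 = 17.8 %

17.8 %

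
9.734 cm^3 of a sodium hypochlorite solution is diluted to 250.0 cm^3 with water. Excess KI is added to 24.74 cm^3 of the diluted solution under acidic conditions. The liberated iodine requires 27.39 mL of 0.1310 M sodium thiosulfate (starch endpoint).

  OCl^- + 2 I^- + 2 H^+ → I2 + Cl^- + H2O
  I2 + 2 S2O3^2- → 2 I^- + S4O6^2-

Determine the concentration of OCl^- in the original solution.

n(S2O3^2-) = 0.02739 × 0.1310 = 3.588 × 10^-3 mol
n(I2) = n(S2O3^2-)/2 = 1.794 × 10^-3 mol
n(OCl^-) in the aliquot = 1.794 × 10^-3 mol (1:1 ratio)
[OCl^-]_dilute = 1.794 × 10^-3 / 0.02474 = 0.07252 mol/L
[OCl^-]_original = 0.07252 × 250.0/9.734 = 1.862 mol/L

1.862 M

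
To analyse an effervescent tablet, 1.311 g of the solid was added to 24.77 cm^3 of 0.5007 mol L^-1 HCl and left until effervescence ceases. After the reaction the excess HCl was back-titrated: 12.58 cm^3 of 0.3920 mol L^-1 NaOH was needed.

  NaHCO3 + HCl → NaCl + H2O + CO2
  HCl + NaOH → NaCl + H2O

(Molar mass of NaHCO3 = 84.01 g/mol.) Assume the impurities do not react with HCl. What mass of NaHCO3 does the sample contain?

n(HCl) added = 0.02477 × 0.5007 = 0.01240 mol
n(NaOH) used in back-titration = 0.01258 × 0.3920 = 4.931 × 10^-3 mol
n(HCl) left over = 4.931 × 10^-3 mol (1:1 ratio)
n(HCl) consumed by analyte = 0.01240 − 4.931 × 10^-3 = 7.471 × 10^-3 mol
n(NaHCO3) = 7.471 × 10^-3 mol (1:1 ratio)
mass of NaHCO3 = 7.471 × 10^-3 × 84.01 = 0.6276 g

0.6276 g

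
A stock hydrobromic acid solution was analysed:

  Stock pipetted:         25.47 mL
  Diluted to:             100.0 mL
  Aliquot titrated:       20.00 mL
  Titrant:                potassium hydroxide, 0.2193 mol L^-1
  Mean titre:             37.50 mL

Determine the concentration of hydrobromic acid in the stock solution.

HBr + KOH → KBr + H2O
n(KOH) = 0.03750 × 0.2193 = 8.224 × 10^-3 mol
n(HBr) in the aliquot = 8.224 × 10^-3 mol (1:1 ratio)
[HBr]_dilute = 8.224 × 10^-3 / 0.02000 = 0.4112 mol/L
Dilution factor = 100.0 / 25.47 = 3.926
[HBr]_stock = 0.4112 × 3.926 = 1.614 mol/L

1.614 mol/L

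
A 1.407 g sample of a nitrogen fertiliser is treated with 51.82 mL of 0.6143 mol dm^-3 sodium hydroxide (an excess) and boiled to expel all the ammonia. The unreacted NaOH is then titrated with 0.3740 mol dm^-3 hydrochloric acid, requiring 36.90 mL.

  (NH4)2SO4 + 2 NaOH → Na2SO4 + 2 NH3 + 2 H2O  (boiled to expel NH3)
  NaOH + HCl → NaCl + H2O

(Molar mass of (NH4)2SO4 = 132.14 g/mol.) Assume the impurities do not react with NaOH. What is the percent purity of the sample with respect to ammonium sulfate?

84.68 %

n(NaOH) added = 0.05182 × 0.6143 = 0.03183 mol
n(HCl) used in back-titration = 0.03690 × 0.3740 = 0.01380 mol
n(NaOH) left over = 0.01380 mol (1:1 ratio)
n(NaOH) consumed by analyte = 0.03183 − 0.01380 = 0.01803 mol
From the 1:2 ratio, n((NH4)2SO4) = 1/2 × 0.01803 = 9.016 × 10^-3 mol
mass of (NH4)2SO4 = 9.016 × 10^-3 × 132.14 = 1.191 g
% (NH4)2SO4 = 1.191 / 1.407 × 100 = 84.68 %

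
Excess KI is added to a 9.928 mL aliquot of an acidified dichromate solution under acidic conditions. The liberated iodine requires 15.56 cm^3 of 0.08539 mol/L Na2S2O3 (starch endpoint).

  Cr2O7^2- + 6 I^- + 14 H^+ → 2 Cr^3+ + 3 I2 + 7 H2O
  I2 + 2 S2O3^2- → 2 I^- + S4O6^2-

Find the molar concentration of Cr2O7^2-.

0.02231 mol/L

n(S2O3^2-) = 0.01556 × 0.08539 = 1.329 × 10^-3 mol
n(I2) = n(S2O3^2-)/2 = 6.643 × 10^-4 mol
From the 1:3 ratio, n(Cr2O7^2-) in the aliquot = 1/3 × 6.643 × 10^-4 = 2.214 × 10^-4 mol
[Cr2O7^2-] = 2.214 × 10^-4 / 0.009928 = 0.02231 mol/L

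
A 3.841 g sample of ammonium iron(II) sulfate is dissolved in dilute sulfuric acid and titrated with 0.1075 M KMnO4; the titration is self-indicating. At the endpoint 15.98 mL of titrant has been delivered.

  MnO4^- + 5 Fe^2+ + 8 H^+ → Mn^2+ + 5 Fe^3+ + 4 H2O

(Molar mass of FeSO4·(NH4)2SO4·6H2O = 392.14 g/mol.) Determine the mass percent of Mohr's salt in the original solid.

87.69 %

n(KMnO4) = 0.01598 L × 0.1075 mol/L = 1.718 × 10^-3 mol
From the 5:1 ratio, n(FeSO4·(NH4)2SO4·6H2O) = 5/1 × 1.718 × 10^-3 = 8.589 × 10^-3 mol
mass of FeSO4·(NH4)2SO4·6H2O = 8.589 × 10^-3 × 392.14 g/mol = 3.368 g
% FeSO4·(NH4)2SO4·6H2O = 3.368 / 3.841 × 100 = 87.69 %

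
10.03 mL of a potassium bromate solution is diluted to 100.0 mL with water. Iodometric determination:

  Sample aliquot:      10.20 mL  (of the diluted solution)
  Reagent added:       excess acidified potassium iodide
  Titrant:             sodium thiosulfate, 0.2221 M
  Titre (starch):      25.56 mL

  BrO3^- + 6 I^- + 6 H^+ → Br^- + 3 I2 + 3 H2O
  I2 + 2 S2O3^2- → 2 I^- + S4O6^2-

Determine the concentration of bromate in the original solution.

0.9248 M

n(S2O3^2-) = 0.02556 × 0.2221 = 5.677 × 10^-3 mol
n(I2) = n(S2O3^2-)/2 = 2.838 × 10^-3 mol
From the 1:3 ratio, n(BrO3^-) in the aliquot = 1/3 × 2.838 × 10^-3 = 9.461 × 10^-4 mol
[BrO3^-]_dilute = 9.461 × 10^-4 / 0.01020 = 0.09276 mol/L
[BrO3^-]_original = 0.09276 × 100.0/10.03 = 0.9248 mol/L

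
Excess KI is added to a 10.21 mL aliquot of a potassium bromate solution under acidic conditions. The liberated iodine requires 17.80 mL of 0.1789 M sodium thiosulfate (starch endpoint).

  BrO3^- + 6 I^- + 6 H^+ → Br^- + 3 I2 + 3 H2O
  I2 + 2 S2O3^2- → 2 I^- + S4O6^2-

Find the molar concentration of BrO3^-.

n(S2O3^2-) = 0.01780 × 0.1789 = 3.184 × 10^-3 mol
n(I2) = n(S2O3^2-)/2 = 1.592 × 10^-3 mol
From the 1:3 ratio, n(BrO3^-) in the aliquot = 1/3 × 1.592 × 10^-3 = 5.307 × 10^-4 mol
[BrO3^-] = 5.307 × 10^-4 / 0.01021 = 0.05198 mol/L

0.05198 M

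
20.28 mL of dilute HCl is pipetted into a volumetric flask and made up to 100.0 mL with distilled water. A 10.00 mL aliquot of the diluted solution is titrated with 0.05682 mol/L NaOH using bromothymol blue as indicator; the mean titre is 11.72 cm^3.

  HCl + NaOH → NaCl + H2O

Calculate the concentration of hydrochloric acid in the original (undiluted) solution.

n(NaOH) = 0.01172 × 0.05682 = 6.659 × 10^-4 mol
n(HCl) in the aliquot = 6.659 × 10^-4 mol (1:1 ratio)
[HCl]_dilute = 6.659 × 10^-4 / 0.01000 = 0.06659 mol/L
Dilution factor = 100.0 / 20.28 = 4.931
[HCl]_stock = 0.06659 × 4.931 = 0.3284 mol/L

0.3284 mol/L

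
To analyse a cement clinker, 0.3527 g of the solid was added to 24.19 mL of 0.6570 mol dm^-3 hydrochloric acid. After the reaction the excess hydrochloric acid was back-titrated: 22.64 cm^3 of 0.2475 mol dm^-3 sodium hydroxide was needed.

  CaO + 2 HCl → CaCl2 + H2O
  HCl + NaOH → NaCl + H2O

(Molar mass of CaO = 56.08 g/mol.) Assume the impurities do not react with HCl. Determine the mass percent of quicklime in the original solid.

81.80 %

n(HCl) added = 0.02419 × 0.6570 = 0.01589 mol
n(NaOH) used in back-titration = 0.02264 × 0.2475 = 5.603 × 10^-3 mol
n(HCl) left over = 5.603 × 10^-3 mol (1:1 ratio)
n(HCl) consumed by analyte = 0.01589 − 5.603 × 10^-3 = 0.01029 mol
From the 1:2 ratio, n(CaO) = 1/2 × 0.01029 = 5.145 × 10^-3 mol
mass of CaO = 5.145 × 10^-3 × 56.08 = 0.2885 g
% CaO = 0.2885 / 0.3527 × 100 = 81.80 %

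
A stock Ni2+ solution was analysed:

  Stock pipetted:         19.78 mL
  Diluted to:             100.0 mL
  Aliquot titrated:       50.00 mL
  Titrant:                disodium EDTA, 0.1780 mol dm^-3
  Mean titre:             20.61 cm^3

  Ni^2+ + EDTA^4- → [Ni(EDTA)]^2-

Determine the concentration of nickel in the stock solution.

n(EDTA) = 0.02061 × 0.1780 = 3.669 × 10^-3 mol
n(Ni2+) in the aliquot = 3.669 × 10^-3 mol (1:1 ratio)
[Ni2+]_dilute = 3.669 × 10^-3 / 0.05000 = 0.07337 mol/L
Dilution factor = 100.0 / 19.78 = 5.056
[Ni2+]_stock = 0.07337 × 5.056 = 0.3709 mol/L

0.3709 mol/L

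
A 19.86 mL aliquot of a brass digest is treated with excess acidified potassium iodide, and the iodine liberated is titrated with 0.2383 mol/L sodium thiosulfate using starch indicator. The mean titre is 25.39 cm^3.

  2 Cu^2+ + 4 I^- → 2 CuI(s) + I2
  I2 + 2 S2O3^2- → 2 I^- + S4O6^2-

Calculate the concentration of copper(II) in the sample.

0.3047 mol/L

n(S2O3^2-) = 0.02539 × 0.2383 = 6.050 × 10^-3 mol
n(I2) = n(S2O3^2-)/2 = 3.025 × 10^-3 mol
From the 2:1 ratio, n(Cu2+) in the aliquot = 2/1 × 3.025 × 10^-3 = 6.050 × 10^-3 mol
[Cu2+] = 6.050 × 10^-3 / 0.01986 = 0.3047 mol/L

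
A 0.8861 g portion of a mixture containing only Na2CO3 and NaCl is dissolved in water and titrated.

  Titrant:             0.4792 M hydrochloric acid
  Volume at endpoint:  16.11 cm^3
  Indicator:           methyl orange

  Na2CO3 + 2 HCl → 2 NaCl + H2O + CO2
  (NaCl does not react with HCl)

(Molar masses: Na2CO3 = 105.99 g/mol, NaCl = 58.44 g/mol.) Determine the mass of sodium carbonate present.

0.4091 g

n(HCl) = 0.01611 × 0.4792 = 7.720 × 10^-3 mol
Let x = n(Na2CO3), y = n(NaCl).
Titrant: 2x = 7.720 × 10^-3;  mass: 105.99x + 58.44y = 0.8861
Solving, x = 3.860 × 10^-3 mol, y = 8.162 × 10^-3 mol
mass of Na2CO3 = 3.860 × 10^-3 × 105.99 = 0.4091 g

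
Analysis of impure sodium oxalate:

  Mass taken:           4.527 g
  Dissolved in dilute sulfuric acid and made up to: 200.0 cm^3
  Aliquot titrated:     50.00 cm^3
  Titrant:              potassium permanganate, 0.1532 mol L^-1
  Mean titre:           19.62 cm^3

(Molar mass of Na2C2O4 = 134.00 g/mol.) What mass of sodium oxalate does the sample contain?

2 MnO4^- + 5 C2O4^2- + 16 H^+ → 2 Mn^2+ + 10 CO2 + 8 H2O
n(KMnO4) per titration = 0.01962 × 0.1532 = 3.006 × 10^-3 mol
From the 5:2 ratio, n(Na2C2O4) in each aliquot = 5/2 × 3.006 × 10^-3 = 7.514 × 10^-3 mol
n(Na2C2O4) in the whole flask = 7.514 × 10^-3 × 200.0/50.00 = 0.03006 mol
mass of Na2C2O4 = 0.03006 × 134.00 = 4.028 g

4.028 g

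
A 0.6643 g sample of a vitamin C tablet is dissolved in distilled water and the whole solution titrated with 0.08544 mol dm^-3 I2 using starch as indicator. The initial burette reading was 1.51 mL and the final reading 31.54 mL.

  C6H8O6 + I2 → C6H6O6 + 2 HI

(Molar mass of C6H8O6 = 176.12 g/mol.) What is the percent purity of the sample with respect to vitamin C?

n(I2) = 0.03003 L × 0.08544 mol/L = 2.566 × 10^-3 mol
n(C6H8O6) = 2.566 × 10^-3 mol (1:1 ratio)
mass of C6H8O6 = 2.566 × 10^-3 × 176.12 g/mol = 0.4519 g
% C6H8O6 = 0.4519 / 0.6643 × 100 = 68.02 %

68.02 %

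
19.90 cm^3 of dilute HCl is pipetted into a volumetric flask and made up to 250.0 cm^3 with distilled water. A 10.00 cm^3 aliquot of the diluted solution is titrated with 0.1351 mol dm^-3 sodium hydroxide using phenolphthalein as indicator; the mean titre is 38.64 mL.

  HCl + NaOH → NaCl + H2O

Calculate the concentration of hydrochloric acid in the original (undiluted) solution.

6.558 mol/L

n(NaOH) = 0.03864 × 0.1351 = 5.220 × 10^-3 mol
n(HCl) in the aliquot = 5.220 × 10^-3 mol (1:1 ratio)
[HCl]_dilute = 5.220 × 10^-3 / 0.01000 = 0.5220 mol/L
Dilution factor = 250.0 / 19.90 = 12.56
[HCl]_stock = 0.5220 × 12.56 = 6.558 mol/L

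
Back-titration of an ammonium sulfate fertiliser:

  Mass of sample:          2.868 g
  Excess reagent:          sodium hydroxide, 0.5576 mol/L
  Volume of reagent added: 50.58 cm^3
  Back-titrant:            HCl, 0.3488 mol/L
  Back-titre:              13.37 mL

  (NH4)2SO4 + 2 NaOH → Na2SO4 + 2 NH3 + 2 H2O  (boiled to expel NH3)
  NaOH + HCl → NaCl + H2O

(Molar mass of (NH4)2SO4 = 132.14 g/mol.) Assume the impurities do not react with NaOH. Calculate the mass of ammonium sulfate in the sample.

n(NaOH) added = 0.05058 × 0.5576 = 0.02820 mol
n(HCl) used in back-titration = 0.01337 × 0.3488 = 4.663 × 10^-3 mol
n(NaOH) left over = 4.663 × 10^-3 mol (1:1 ratio)
n(NaOH) consumed by analyte = 0.02820 − 4.663 × 10^-3 = 0.02354 mol
From the 1:2 ratio, n((NH4)2SO4) = 1/2 × 0.02354 = 0.01177 mol
mass of (NH4)2SO4 = 0.01177 × 132.14 = 1.555 g

1.555 g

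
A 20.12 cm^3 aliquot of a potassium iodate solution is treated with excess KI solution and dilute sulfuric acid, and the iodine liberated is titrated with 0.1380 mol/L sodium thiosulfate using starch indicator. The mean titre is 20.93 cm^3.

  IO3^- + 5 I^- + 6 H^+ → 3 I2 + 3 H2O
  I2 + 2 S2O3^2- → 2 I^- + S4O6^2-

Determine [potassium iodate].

n(S2O3^2-) = 0.02093 × 0.1380 = 2.888 × 10^-3 mol
n(I2) = n(S2O3^2-)/2 = 1.444 × 10^-3 mol
From the 1:3 ratio, n(IO3^-) in the aliquot = 1/3 × 1.444 × 10^-3 = 4.814 × 10^-4 mol
[IO3^-] = 4.814 × 10^-4 / 0.02012 = 0.02393 mol/L

0.02393 mol/L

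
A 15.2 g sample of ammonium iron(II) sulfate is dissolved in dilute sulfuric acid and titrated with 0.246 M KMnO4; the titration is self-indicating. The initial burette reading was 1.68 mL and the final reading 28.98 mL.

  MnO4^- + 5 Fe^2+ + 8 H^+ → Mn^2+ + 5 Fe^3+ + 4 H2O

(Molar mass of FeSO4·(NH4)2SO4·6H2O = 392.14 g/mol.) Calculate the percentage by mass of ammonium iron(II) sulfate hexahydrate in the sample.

n(KMnO4) = 0.0273 L × 0.246 mol/L = 6.72 × 10^-3 mol
From the 5:1 ratio, n(FeSO4·(NH4)2SO4·6H2O) = 5/1 × 6.72 × 10^-3 = 0.0336 mol
mass of FeSO4·(NH4)2SO4·6H2O = 0.0336 × 392.14 g/mol = 13.2 g
% FeSO4·(NH4)2SO4·6H2O = 13.2 / 15.2 × 100 = 86.6 %

86.6 %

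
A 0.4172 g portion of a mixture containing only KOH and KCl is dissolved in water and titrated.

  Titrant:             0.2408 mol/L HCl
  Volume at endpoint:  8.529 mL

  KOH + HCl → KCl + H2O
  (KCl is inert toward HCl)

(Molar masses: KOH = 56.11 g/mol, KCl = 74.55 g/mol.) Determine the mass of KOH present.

n(HCl) = 0.008529 × 0.2408 = 2.054 × 10^-3 mol
Let x = n(KOH), y = n(KCl).
Titrant: 1x = 2.054 × 10^-3;  mass: 56.11x + 74.55y = 0.4172
Solving, x = 2.054 × 10^-3 mol, y = 4.050 × 10^-3 mol
mass of KOH = 2.054 × 10^-3 × 56.11 = 0.1152 g

0.1152 g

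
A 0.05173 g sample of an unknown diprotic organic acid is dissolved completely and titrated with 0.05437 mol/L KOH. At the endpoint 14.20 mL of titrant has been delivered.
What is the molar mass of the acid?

n(KOH) = 0.01420 L × 0.05437 mol/L = 7.721 × 10^-4 mol
From the 1:2 ratio, n(H2A) = 1/2 × 7.721 × 10^-4 = 3.860 × 10^-4 mol
M = m / n = 0.05173 g / 3.860 × 10^-4 mol = 134.0 g/mol

134.0 g/mol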